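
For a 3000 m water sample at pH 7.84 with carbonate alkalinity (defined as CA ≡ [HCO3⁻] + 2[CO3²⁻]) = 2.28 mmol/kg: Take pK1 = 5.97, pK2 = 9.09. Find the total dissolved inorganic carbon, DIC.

DIC = 2.19 mmol/kg

CA = [HCO3⁻] + 2[CO3²⁻] = (α₁ + 2α₂)·DIC
At pH 7.84: [H⁺]/K1 = 10^-1.87 = 0.013490, K2/[H⁺] = 10^-1.25 = 0.056234
α₁ = 1/(1 + 0.013490 + 0.056234) = 1/1.0697 = 0.9348; α₂ = α₁·K2/[H⁺] = 0.05257
α₁ + 2α₂ = 1.0400
DIC = CA / (α₁ + 2α₂) = 2.28 / 1.0400 = 2.19 mmol/kg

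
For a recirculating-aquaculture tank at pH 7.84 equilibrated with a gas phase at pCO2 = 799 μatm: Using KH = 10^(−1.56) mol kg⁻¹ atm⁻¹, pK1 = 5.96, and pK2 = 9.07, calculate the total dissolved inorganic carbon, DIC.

[CO2*] = KH · pCO2 = 10^(−1.56) × 799×10^-6 = 2.201×10^-5 mol/kg
α₀ = 1/(1 + K1/[H⁺] + K1K2/[H⁺]²) = 1/(1 + 10^+1.88 + 10^+0.65) = 0.01230
DIC = [CO2*]/α₀ = 2.201×10^-5 / 0.01230 = 1.79 mmol/kg

DIC = 1.79 mmol/kg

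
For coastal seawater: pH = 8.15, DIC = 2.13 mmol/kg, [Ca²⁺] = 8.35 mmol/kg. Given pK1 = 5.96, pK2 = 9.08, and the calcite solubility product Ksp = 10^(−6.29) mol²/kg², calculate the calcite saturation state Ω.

α₂ = 1 / (1 + [H⁺]/K2 + [H⁺]²/(K1K2)) = 1 / (1 + 10^+0.93 + 10^-1.26)
   = 1 / (1 + 8.5114 + 0.054954) = 1/9.5663 = 0.1045
[CO3²⁻] = α₂ × DIC = 0.1045 × 2.13 = 0.2227 mmol/kg
Ksp = 10^(−6.29) = 5.129×10^-7
Ω = [Ca²⁺][CO3²⁻]/Ksp = (8.35×10^-3)(2.227×10^-4) / 5.129×10^-7 = 3.63

Ω = 3.63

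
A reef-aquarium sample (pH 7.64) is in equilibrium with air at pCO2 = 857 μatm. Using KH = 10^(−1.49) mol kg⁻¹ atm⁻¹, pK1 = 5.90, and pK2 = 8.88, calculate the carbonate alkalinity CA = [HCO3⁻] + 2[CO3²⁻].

[CO2*] = KH · pCO2 = 10^(−1.49) × 857×10^-6 = 2.773×10^-5 mol/kg
α₀ = 1/(1 + K1/[H⁺] + K1K2/[H⁺]²) = 1/(1 + 10^+1.74 + 10^+0.50) = 0.01692
DIC = [CO2*]/α₀ = 2.773×10^-5 / 0.01692 = 1.639 mmol/kg
CA = (α₁ + 2α₂)·DIC = (0.9296 + 2×0.05349) × 1.639 = 1.70 mmol/kg

CA = 1.70 mmol/kg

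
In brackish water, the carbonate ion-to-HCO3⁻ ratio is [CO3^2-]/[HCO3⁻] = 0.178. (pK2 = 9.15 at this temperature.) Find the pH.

pH = 8.40

From K2 = [H⁺][CO3^2-]/[HCO3⁻]:  pH = pK2 + log₁₀([CO3^2-]/[HCO3⁻])
log₁₀(0.178) = -0.750
pH = 9.15 + (-0.750) = 8.40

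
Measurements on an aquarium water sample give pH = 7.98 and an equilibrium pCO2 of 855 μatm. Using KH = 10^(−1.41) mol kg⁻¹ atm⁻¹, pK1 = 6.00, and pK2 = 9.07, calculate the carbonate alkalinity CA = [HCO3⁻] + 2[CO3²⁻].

[CO2*] = KH · pCO2 = 10^(−1.41) × 855×10^-6 = 3.326×10^-5 mol/kg
α₀ = 1/(1 + K1/[H⁺] + K1K2/[H⁺]²) = 1/(1 + 10^+1.98 + 10^+0.89) = 0.009591
DIC = [CO2*]/α₀ = 3.326×10^-5 / 0.009591 = 3.468 mmol/kg
CA = (α₁ + 2α₂)·DIC = (0.9160 + 2×0.07445) × 3.468 = 3.69 mmol/kg

CA = 3.69 mmol/kg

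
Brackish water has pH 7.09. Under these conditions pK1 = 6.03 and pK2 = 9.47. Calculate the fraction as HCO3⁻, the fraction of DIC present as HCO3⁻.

α₁ = 0.916

α₁ = 1 / (1 + [H⁺]/K1 + K2/[H⁺]) = 1 / (1 + 10^-1.06 + 10^-2.38)
   = 1 / (1 + 0.087096 + 0.0041687) = 1/1.0913 = 0.9164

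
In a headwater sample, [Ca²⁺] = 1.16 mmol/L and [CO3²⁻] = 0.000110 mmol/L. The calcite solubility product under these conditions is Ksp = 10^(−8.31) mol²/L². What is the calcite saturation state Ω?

Ω = 0.0261

Ksp = 10^(−8.31) = 4.898×10^-9
Ω = [Ca²⁺][CO3²⁻]/Ksp = (1.16×10^-3)(0.000110×10^-3) / 4.898×10^-9 = 0.0261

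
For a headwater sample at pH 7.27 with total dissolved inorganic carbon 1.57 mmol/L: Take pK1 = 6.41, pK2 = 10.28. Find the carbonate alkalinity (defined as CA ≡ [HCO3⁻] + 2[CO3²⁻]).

CA = [HCO3⁻] + 2[CO3²⁻] = (α₁ + 2α₂)·DIC
At pH 7.27: [H⁺]/K1 = 10^-0.86 = 0.13804, K2/[H⁺] = 10^-3.01 = 0.00097724
α₁ = 1/(1 + 0.13804 + 0.00097724) = 1/1.1390 = 0.8780; α₂ = α₁·K2/[H⁺] = 0.0008580
α₁ + 2α₂ = 0.8797
CA = 0.8797 × 1.57 = 1.38 mmol/L

CA = 1.38 mmol/L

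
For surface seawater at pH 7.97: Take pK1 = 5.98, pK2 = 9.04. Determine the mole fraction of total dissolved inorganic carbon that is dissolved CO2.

α₀ = 1 / (1 + K1/[H⁺] + K1K2/[H⁺]²) = 1 / (1 + 10^+1.99 + 10^+0.92)
   = 1 / (1 + 97.724 + 8.3176) = 1/107.04 = 0.009342

α₀ = 0.00934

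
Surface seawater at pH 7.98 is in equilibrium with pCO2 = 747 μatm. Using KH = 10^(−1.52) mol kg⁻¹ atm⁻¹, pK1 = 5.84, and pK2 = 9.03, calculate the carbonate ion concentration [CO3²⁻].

[CO2*] = KH · pCO2 = 10^(−1.52) × 747×10^-6 = 2.256×10^-5 mol/kg
α₀ = 1/(1 + K1/[H⁺] + K1K2/[H⁺]²) = 1/(1 + 10^+2.14 + 10^+1.09) = 0.006608
DIC = [CO2*]/α₀ = 2.256×10^-5 / 0.006608 = 3.414 mmol/kg
[CO3²⁻] = α₂·DIC; α₂ = 0.08129, so [CO3²⁻] = 0.08129 × 3.414 = 0.278 mmol/kg

[CO3²⁻] = 0.278 mmol/kg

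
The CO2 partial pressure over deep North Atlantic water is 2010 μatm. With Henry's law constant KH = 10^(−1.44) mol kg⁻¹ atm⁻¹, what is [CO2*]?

KH = 10^(−1.44) = 3.631×10^-2 mol kg⁻¹ atm⁻¹
[CO2*] = KH · pCO2 = 3.631×10^-2 × 2010×10^-6 atm = 7.30×10^-5 mol/kg

[CO2*] = 73.0 μmol/kg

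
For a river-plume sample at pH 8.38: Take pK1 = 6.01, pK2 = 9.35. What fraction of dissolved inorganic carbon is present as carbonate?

α₂ = 0.0964

α₂ = 1 / (1 + [H⁺]/K2 + [H⁺]²/(K1K2)) = 1 / (1 + 10^+0.97 + 10^-1.40)
   = 1 / (1 + 9.3325 + 0.039811) = 1/10.372 = 0.09641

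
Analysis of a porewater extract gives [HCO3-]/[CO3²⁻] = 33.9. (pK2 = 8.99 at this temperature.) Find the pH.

pH = 7.46

From K2 = [H⁺][CO3²⁻]/[HCO3-]:  pH = pK2 − log₁₀([HCO3-]/[CO3²⁻])
log₁₀(33.9) = +1.530
pH = 8.99 − (+1.530) = 7.46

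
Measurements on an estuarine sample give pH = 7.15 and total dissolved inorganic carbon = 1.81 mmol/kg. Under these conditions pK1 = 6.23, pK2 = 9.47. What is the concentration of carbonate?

[CO3²⁻] = 7.70 μmol/kg

α₂ = 1 / (1 + [H⁺]/K2 + [H⁺]²/(K1K2)) = 1 / (1 + 10^+2.32 + 10^+1.40)
   = 1 / (1 + 208.93 + 25.119) = 1/235.05 = 0.004254
[CO3²⁻] = α₂ × DIC = 0.004254 × 1.81 = 0.00770 mmol/kg = 7.70 μmol/kg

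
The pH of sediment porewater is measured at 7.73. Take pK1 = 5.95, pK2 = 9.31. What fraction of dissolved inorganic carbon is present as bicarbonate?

α₁ = 0.959

α₁ = 1 / (1 + [H⁺]/K1 + K2/[H⁺]) = 1 / (1 + 10^-1.78 + 10^-1.58)
   = 1 / (1 + 0.016596 + 0.026303) = 1/1.0429 = 0.9589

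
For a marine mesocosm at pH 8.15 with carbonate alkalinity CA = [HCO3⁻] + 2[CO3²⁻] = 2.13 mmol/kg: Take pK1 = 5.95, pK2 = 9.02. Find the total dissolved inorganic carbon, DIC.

CA = [HCO3⁻] + 2[CO3²⁻] = (α₁ + 2α₂)·DIC
At pH 8.15: [H⁺]/K1 = 10^-2.20 = 0.0063096, K2/[H⁺] = 10^-0.87 = 0.13490
α₁ = 1/(1 + 0.0063096 + 0.13490) = 1/1.1412 = 0.8763; α₂ = α₁·K2/[H⁺] = 0.1182
α₁ + 2α₂ = 1.1127
DIC = CA / (α₁ + 2α₂) = 2.13 / 1.1127 = 1.91 mmol/kg

DIC = 1.91 mmol/kg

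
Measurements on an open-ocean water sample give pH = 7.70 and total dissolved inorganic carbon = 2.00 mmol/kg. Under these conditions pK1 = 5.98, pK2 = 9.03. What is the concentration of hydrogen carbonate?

[HCO3⁻] = 1.88 mmol/kg

α₁ = 1 / (1 + [H⁺]/K1 + K2/[H⁺]) = 1 / (1 + 10^-1.72 + 10^-1.33)
   = 1 / (1 + 0.019055 + 0.046774) = 1/1.0658 = 0.9382
[HCO3⁻] = α₁ × DIC = 0.9382 × 2.00 = 1.88 mmol/kg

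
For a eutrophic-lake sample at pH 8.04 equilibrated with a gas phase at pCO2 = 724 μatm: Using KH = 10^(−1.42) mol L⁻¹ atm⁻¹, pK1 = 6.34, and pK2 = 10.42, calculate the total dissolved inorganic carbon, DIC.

[CO2*] = KH · pCO2 = 10^(−1.42) × 724×10^-6 = 2.753×10^-5 mol/L
α₀ = 1/(1 + K1/[H⁺] + K1K2/[H⁺]²) = 1/(1 + 10^+1.70 + 10^-0.68) = 0.01948
DIC = [CO2*]/α₀ = 2.753×10^-5 / 0.01948 = 1.41 mmol/L

DIC = 1.41 mmol/L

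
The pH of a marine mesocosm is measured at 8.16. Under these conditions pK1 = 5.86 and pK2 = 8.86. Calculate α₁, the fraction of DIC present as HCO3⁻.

α₁ = 0.830

α₁ = 1 / (1 + [H⁺]/K1 + K2/[H⁺]) = 1 / (1 + 10^-2.30 + 10^-0.70)
   = 1 / (1 + 0.0050119 + 0.19953) = 1/1.2045 = 0.8302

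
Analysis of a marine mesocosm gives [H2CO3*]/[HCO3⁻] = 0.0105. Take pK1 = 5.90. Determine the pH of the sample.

From K1 = [H⁺][HCO3⁻]/[H2CO3*]:  pH = pK1 − log₁₀([H2CO3*]/[HCO3⁻])
log₁₀(0.0105) = -1.979
pH = 5.90 − (-1.979) = 7.88

pH = 7.88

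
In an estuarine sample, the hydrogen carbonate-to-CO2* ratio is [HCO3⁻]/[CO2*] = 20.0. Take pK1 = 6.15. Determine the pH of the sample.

From K1 = [H⁺][HCO3⁻]/[CO2*]:  pH = pK1 + log₁₀([HCO3⁻]/[CO2*])
log₁₀(20.0) = +1.301
pH = 6.15 + (+1.301) = 7.45

pH = 7.45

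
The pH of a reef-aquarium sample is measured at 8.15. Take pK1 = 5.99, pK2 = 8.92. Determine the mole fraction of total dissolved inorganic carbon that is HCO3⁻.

α₁ = 0.850

α₁ = 1 / (1 + [H⁺]/K1 + K2/[H⁺]) = 1 / (1 + 10^-2.16 + 10^-0.77)
   = 1 / (1 + 0.0069183 + 0.16982) = 1/1.1767 = 0.8498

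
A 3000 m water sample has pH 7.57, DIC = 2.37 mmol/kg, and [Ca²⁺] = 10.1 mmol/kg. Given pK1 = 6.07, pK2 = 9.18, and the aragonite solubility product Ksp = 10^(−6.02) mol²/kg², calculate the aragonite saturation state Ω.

Ω = 0.583

α₂ = 1 / (1 + [H⁺]/K2 + [H⁺]²/(K1K2)) = 1 / (1 + 10^+1.61 + 10^+0.11)
   = 1 / (1 + 40.738 + 1.2882) = 1/43.026 = 0.02324
[CO3²⁻] = α₂ × DIC = 0.02324 × 2.37 = 0.05508 mmol/kg
Ksp = 10^(−6.02) = 9.550×10^-7
Ω = [Ca²⁺][CO3²⁻]/Ksp = (10.1×10^-3)(5.508×10^-5) / 9.550×10^-7 = 0.583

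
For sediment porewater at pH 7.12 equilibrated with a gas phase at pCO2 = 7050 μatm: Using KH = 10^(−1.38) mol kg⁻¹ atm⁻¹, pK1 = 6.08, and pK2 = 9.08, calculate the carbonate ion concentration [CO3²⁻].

[CO2*] = KH · pCO2 = 10^(−1.38) × 7050×10^-6 = 2.939×10^-4 mol/kg
α₀ = 1/(1 + K1/[H⁺] + K1K2/[H⁺]²) = 1/(1 + 10^+1.04 + 10^-0.92) = 0.08275
DIC = [CO2*]/α₀ = 2.939×10^-4 / 0.08275 = 3.552 mmol/kg
[CO3²⁻] = α₂·DIC; α₂ = 0.009948, so [CO3²⁻] = 0.009948 × 3.552 = 0.0353 mmol/kg

[CO3²⁻] = 0.0353 mmol/kg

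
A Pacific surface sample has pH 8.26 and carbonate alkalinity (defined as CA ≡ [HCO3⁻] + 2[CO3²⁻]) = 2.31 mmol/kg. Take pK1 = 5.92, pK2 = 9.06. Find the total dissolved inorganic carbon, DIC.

CA = [HCO3⁻] + 2[CO3²⁻] = (α₁ + 2α₂)·DIC
At pH 8.26: [H⁺]/K1 = 10^-2.34 = 0.0045709, K2/[H⁺] = 10^-0.80 = 0.15849
α₁ = 1/(1 + 0.0045709 + 0.15849) = 1/1.1631 = 0.8598; α₂ = α₁·K2/[H⁺] = 0.1363
α₁ + 2α₂ = 1.1323
DIC = CA / (α₁ + 2α₂) = 2.31 / 1.1323 = 2.04 mmol/kg

DIC = 2.04 mmol/kg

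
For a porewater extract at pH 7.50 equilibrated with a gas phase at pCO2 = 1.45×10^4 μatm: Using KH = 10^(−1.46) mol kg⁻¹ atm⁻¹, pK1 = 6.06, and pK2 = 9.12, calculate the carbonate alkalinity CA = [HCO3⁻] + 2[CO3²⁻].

CA = 14.5 mmol/kg

[CO2*] = KH · pCO2 = 10^(−1.46) × 1.45×10^4×10^-6 = 5.028×10^-4 mol/kg
α₀ = 1/(1 + K1/[H⁺] + K1K2/[H⁺]²) = 1/(1 + 10^+1.44 + 10^-0.18) = 0.03424
DIC = [CO2*]/α₀ = 5.028×10^-4 / 0.03424 = 14.68 mmol/kg
CA = (α₁ + 2α₂)·DIC = (0.9431 + 2×0.02262) × 14.68 = 14.5 mmol/kg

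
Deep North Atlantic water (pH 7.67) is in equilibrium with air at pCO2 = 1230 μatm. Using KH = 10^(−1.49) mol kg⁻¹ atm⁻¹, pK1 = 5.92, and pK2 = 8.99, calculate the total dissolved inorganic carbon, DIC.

[CO2*] = KH · pCO2 = 10^(−1.49) × 1230×10^-6 = 3.980×10^-5 mol/kg
α₀ = 1/(1 + K1/[H⁺] + K1K2/[H⁺]²) = 1/(1 + 10^+1.75 + 10^+0.43) = 0.01669
DIC = [CO2*]/α₀ = 3.980×10^-5 / 0.01669 = 2.39 mmol/kg

DIC = 2.39 mmol/kg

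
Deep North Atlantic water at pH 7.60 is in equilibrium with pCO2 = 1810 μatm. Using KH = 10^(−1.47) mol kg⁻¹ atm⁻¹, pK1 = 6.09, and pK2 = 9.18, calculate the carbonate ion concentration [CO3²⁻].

[CO2*] = KH · pCO2 = 10^(−1.47) × 1810×10^-6 = 6.133×10^-5 mol/kg
α₀ = 1/(1 + K1/[H⁺] + K1K2/[H⁺]²) = 1/(1 + 10^+1.51 + 10^-0.07) = 0.02923
DIC = [CO2*]/α₀ = 6.133×10^-5 / 0.02923 = 2.098 mmol/kg
[CO3²⁻] = α₂·DIC; α₂ = 0.02488, so [CO3²⁻] = 0.02488 × 2.098 = 0.0522 mmol/kg

[CO3²⁻] = 0.0522 mmol/kg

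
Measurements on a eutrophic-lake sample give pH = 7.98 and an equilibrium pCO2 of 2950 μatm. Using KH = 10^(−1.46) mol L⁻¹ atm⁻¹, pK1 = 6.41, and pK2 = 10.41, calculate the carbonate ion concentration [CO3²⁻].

[CO3²⁻] = 14.1 μmol/L

[CO2*] = KH · pCO2 = 10^(−1.46) × 2950×10^-6 = 1.023×10^-4 mol/L
α₀ = 1/(1 + K1/[H⁺] + K1K2/[H⁺]²) = 1/(1 + 10^+1.57 + 10^-0.86) = 0.02612
DIC = [CO2*]/α₀ = 1.023×10^-4 / 0.02612 = 3.917 mmol/L
[CO3²⁻] = α₂·DIC; α₂ = 0.003605, so [CO3²⁻] = 0.003605 × 3.917 = 0.0141 mmol/L = 14.1 μmol/L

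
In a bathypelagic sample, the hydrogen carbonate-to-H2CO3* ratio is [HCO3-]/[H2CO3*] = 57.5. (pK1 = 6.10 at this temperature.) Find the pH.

From K1 = [H⁺][HCO3-]/[H2CO3*]:  pH = pK1 + log₁₀([HCO3-]/[H2CO3*])
log₁₀(57.5) = +1.760
pH = 6.10 + (+1.760) = 7.86

pH = 7.86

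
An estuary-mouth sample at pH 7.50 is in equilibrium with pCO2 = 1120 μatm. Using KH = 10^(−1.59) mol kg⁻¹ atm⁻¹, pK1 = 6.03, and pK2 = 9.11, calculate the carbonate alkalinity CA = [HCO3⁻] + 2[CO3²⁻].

[CO2*] = KH · pCO2 = 10^(−1.59) × 1120×10^-6 = 2.879×10^-5 mol/kg
α₀ = 1/(1 + K1/[H⁺] + K1K2/[H⁺]²) = 1/(1 + 10^+1.47 + 10^-0.14) = 0.03201
DIC = [CO2*]/α₀ = 2.879×10^-5 / 0.03201 = 0.8993 mmol/kg
CA = (α₁ + 2α₂)·DIC = (0.9448 + 2×0.02319) × 0.8993 = 0.891 mmol/kg

CA = 0.891 mmol/kg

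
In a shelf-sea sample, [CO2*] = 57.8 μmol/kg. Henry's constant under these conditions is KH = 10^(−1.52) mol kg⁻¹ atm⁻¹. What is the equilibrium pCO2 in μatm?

pCO2 = 1910 μatm

KH = 10^(−1.52) = 3.020×10^-2 mol kg⁻¹ atm⁻¹
pCO2 = [CO2*]/KH = 57.8×10^-6 / 3.020×10^-2 = 1.91×10^-3 atm = 1910 μatm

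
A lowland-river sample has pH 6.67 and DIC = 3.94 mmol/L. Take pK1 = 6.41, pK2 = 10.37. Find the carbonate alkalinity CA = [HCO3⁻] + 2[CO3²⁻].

CA = 2.54 mmol/L

CA = [HCO3⁻] + 2[CO3²⁻] = (α₁ + 2α₂)·DIC
At pH 6.67: [H⁺]/K1 = 10^-0.26 = 0.54954, K2/[H⁺] = 10^-3.70 = 0.00019953
α₁ = 1/(1 + 0.54954 + 0.00019953) = 1/1.5497 = 0.6453; α₂ = α₁·K2/[H⁺] = 0.0001287
α₁ + 2α₂ = 0.6455
CA = 0.6455 × 3.94 = 2.54 mmol/L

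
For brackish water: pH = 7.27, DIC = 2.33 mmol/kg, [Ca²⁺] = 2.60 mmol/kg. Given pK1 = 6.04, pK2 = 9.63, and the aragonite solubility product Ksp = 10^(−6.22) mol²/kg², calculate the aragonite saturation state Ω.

α₂ = 1 / (1 + [H⁺]/K2 + [H⁺]²/(K1K2)) = 1 / (1 + 10^+2.36 + 10^+1.13)
   = 1 / (1 + 229.09 + 13.490) = 1/243.58 = 0.004105
[CO3²⁻] = α₂ × DIC = 0.004105 × 2.33 = 0.009566 mmol/kg = 9.566 μmol/kg
Ksp = 10^(−6.22) = 6.026×10^-7
Ω = [Ca²⁺][CO3²⁻]/Ksp = (2.60×10^-3)(9.566×10^-6) / 6.026×10^-7 = 0.0413

Ω = 0.0413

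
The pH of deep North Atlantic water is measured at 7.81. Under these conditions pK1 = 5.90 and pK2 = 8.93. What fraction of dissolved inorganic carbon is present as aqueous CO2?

α₀ = 0.0113

α₀ = 1 / (1 + K1/[H⁺] + K1K2/[H⁺]²) = 1 / (1 + 10^+1.91 + 10^+0.79)
   = 1 / (1 + 81.283 + 6.1660) = 1/88.449 = 0.01131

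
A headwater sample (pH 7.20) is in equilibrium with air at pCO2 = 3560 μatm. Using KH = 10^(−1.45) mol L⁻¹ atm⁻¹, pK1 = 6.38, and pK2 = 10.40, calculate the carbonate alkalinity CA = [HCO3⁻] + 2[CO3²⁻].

[CO2*] = KH · pCO2 = 10^(−1.45) × 3560×10^-6 = 1.263×10^-4 mol/L
α₀ = 1/(1 + K1/[H⁺] + K1K2/[H⁺]²) = 1/(1 + 10^+0.82 + 10^-2.38) = 0.1314
DIC = [CO2*]/α₀ = 1.263×10^-4 / 0.1314 = 0.9614 mmol/L
CA = (α₁ + 2α₂)·DIC = (0.8681 + 2×0.0005477) × 0.9614 = 0.836 mmol/L

CA = 0.836 mmol/L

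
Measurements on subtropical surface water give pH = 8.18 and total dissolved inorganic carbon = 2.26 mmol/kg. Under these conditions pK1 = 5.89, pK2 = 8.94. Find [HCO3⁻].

[HCO3⁻] = 1.92 mmol/kg

α₁ = 1 / (1 + [H⁺]/K1 + K2/[H⁺]) = 1 / (1 + 10^-2.29 + 10^-0.76)
   = 1 / (1 + 0.0051286 + 0.17378) = 1/1.1789 = 0.8482
[HCO3⁻] = α₁ × DIC = 0.8482 × 2.26 = 1.92 mmol/kg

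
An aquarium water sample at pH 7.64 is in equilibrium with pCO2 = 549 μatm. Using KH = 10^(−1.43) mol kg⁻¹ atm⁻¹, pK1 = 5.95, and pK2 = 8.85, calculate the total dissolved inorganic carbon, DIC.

[CO2*] = KH · pCO2 = 10^(−1.43) × 549×10^-6 = 2.040×10^-5 mol/kg
α₀ = 1/(1 + K1/[H⁺] + K1K2/[H⁺]²) = 1/(1 + 10^+1.69 + 10^+0.48) = 0.01887
DIC = [CO2*]/α₀ = 2.040×10^-5 / 0.01887 = 1.08 mmol/kg

DIC = 1.08 mmol/kg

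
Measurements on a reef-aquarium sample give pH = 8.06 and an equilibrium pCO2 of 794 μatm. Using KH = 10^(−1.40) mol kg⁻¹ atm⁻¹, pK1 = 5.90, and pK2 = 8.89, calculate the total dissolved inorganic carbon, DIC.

[CO2*] = KH · pCO2 = 10^(−1.40) × 794×10^-6 = 3.161×10^-5 mol/kg
α₀ = 1/(1 + K1/[H⁺] + K1K2/[H⁺]²) = 1/(1 + 10^+2.16 + 10^+1.33) = 0.005991
DIC = [CO2*]/α₀ = 3.161×10^-5 / 0.005991 = 5.28 mmol/kg

DIC = 5.28 mmol/kg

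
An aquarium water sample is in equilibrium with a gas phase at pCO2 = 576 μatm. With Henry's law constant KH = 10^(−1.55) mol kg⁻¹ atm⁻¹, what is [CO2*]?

KH = 10^(−1.55) = 2.818×10^-2 mol kg⁻¹ atm⁻¹
[CO2*] = KH · pCO2 = 2.818×10^-2 × 576×10^-6 atm = 1.62×10^-5 mol/kg

[CO2*] = 16.2 μmol/kg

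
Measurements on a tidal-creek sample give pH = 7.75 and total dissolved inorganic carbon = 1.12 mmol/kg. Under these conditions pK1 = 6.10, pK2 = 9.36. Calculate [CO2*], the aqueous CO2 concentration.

[CO2*] = 0.0239 mmol/kg

α₀ = 1 / (1 + K1/[H⁺] + K1K2/[H⁺]²) = 1 / (1 + 10^+1.65 + 10^+0.04)
   = 1 / (1 + 44.668 + 1.0965) = 1/46.765 = 0.02138
[CO2*] = α₀ × DIC = 0.02138 × 1.12 = 0.0239 mmol/kg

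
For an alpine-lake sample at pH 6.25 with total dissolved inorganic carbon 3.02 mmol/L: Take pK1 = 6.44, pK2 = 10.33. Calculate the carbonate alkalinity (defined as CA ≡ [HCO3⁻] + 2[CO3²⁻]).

CA = 1.19 mmol/L

CA = [HCO3⁻] + 2[CO3²⁻] = (α₁ + 2α₂)·DIC
At pH 6.25: [H⁺]/K1 = 10^0.19 = 1.5488, K2/[H⁺] = 10^-4.08 = 8.3176×10^-5
α₁ = 1/(1 + 1.5488 + 8.3176×10^-5) = 1/2.5489 = 0.3923; α₂ = α₁·K2/[H⁺] = 3.263×10^-5
α₁ + 2α₂ = 0.3924
CA = 0.3924 × 3.02 = 1.19 mmol/L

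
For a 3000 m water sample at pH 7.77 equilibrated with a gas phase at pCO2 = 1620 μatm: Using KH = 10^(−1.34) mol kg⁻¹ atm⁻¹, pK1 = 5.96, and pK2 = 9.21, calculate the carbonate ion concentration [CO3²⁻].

[CO2*] = KH · pCO2 = 10^(−1.34) × 1620×10^-6 = 7.405×10^-5 mol/kg
α₀ = 1/(1 + K1/[H⁺] + K1K2/[H⁺]²) = 1/(1 + 10^+1.81 + 10^+0.37) = 0.01473
DIC = [CO2*]/α₀ = 7.405×10^-5 / 0.01473 = 5.029 mmol/kg
[CO3²⁻] = α₂·DIC; α₂ = 0.03452, so [CO3²⁻] = 0.03452 × 5.029 = 0.174 mmol/kg

[CO3²⁻] = 0.174 mmol/kg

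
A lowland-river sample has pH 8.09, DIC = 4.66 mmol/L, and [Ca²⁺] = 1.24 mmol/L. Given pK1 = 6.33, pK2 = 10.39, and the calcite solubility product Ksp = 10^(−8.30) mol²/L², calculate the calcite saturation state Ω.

Ω = 5.65

α₂ = 1 / (1 + [H⁺]/K2 + [H⁺]²/(K1K2)) = 1 / (1 + 10^+2.30 + 10^+0.54)
   = 1 / (1 + 199.53 + 3.4674) = 1/203.99 = 0.004902
[CO3²⁻] = α₂ × DIC = 0.004902 × 4.66 = 0.02284 mmol/L
Ksp = 10^(−8.30) = 5.012×10^-9
Ω = [Ca²⁺][CO3²⁻]/Ksp = (1.24×10^-3)(2.284×10^-5) / 5.012×10^-9 = 5.65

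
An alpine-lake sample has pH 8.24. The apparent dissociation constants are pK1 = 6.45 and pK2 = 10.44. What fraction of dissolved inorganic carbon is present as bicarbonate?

α₁ = 1 / (1 + [H⁺]/K1 + K2/[H⁺]) = 1 / (1 + 10^-1.79 + 10^-2.20)
   = 1 / (1 + 0.016218 + 0.0063096) = 1/1.0225 = 0.9780

α₁ = 0.978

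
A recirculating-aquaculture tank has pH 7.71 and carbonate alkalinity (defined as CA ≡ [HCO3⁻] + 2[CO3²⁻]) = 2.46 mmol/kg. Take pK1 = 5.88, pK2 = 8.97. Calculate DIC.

CA = [HCO3⁻] + 2[CO3²⁻] = (α₁ + 2α₂)·DIC
At pH 7.71: [H⁺]/K1 = 10^-1.83 = 0.014791, K2/[H⁺] = 10^-1.26 = 0.054954
α₁ = 1/(1 + 0.014791 + 0.054954) = 1/1.0697 = 0.9348; α₂ = α₁·K2/[H⁺] = 0.05137
α₁ + 2α₂ = 1.0375
DIC = CA / (α₁ + 2α₂) = 2.46 / 1.0375 = 2.37 mmol/kg

DIC = 2.37 mmol/kg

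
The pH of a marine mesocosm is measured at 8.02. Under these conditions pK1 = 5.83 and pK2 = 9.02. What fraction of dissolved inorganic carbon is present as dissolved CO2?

α₀ = 1 / (1 + K1/[H⁺] + K1K2/[H⁺]²) = 1 / (1 + 10^+2.19 + 10^+1.19)
   = 1 / (1 + 154.88 + 15.488) = 1/171.37 = 0.005835

α₀ = 0.00584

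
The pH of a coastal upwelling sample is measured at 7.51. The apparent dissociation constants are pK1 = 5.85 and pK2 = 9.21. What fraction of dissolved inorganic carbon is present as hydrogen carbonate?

α₁ = 1 / (1 + [H⁺]/K1 + K2/[H⁺]) = 1 / (1 + 10^-1.66 + 10^-1.70)
   = 1 / (1 + 0.021878 + 0.019953) = 1/1.0418 = 0.9598

α₁ = 0.960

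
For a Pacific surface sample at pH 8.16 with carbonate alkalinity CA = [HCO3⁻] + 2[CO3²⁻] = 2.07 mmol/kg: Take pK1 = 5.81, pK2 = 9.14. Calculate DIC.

CA = [HCO3⁻] + 2[CO3²⁻] = (α₁ + 2α₂)·DIC
At pH 8.16: [H⁺]/K1 = 10^-2.35 = 0.0044668, K2/[H⁺] = 10^-0.98 = 0.10471
α₁ = 1/(1 + 0.0044668 + 0.10471) = 1/1.1092 = 0.9016; α₂ = α₁·K2/[H⁺] = 0.09441
α₁ + 2α₂ = 1.0904
DIC = CA / (α₁ + 2α₂) = 2.07 / 1.0904 = 1.90 mmol/kg

DIC = 1.90 mmol/kg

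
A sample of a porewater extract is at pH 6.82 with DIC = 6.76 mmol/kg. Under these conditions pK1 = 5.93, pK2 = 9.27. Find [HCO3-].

α₁ = 1 / (1 + [H⁺]/K1 + K2/[H⁺]) = 1 / (1 + 10^-0.89 + 10^-2.45)
   = 1 / (1 + 0.12882 + 0.0035481) = 1/1.1324 = 0.8831
[HCO3⁻] = α₁ × DIC = 0.8831 × 6.76 = 5.97 mmol/kg

[HCO3⁻] = 5.97 mmol/kg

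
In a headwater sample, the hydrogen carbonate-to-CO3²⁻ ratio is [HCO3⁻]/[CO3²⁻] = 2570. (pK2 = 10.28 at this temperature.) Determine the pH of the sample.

pH = 6.87

From K2 = [H⁺][CO3²⁻]/[HCO3⁻]:  pH = pK2 − log₁₀([HCO3⁻]/[CO3²⁻])
log₁₀(2570) = +3.410
pH = 10.28 − (+3.410) = 6.87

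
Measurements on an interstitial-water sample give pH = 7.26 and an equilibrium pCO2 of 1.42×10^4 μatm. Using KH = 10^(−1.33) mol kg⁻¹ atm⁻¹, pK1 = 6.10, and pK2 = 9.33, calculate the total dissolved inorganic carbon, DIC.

[CO2*] = KH · pCO2 = 10^(−1.33) × 1.42×10^4×10^-6 = 6.642×10^-4 mol/kg
α₀ = 1/(1 + K1/[H⁺] + K1K2/[H⁺]²) = 1/(1 + 10^+1.16 + 10^-0.91) = 0.06420
DIC = [CO2*]/α₀ = 6.642×10^-4 / 0.06420 = 10.3 mmol/kg

DIC = 10.3 mmol/kg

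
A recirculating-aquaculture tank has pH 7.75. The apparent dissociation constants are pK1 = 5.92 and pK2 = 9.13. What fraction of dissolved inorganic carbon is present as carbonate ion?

α₂ = 1 / (1 + [H⁺]/K2 + [H⁺]²/(K1K2)) = 1 / (1 + 10^+1.38 + 10^-0.45)
   = 1 / (1 + 23.988 + 0.35481) = 1/25.343 = 0.03946

α₂ = 0.0395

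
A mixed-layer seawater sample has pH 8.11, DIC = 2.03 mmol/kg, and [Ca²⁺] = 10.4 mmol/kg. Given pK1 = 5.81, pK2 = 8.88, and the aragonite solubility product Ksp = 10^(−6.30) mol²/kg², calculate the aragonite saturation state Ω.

α₂ = 1 / (1 + [H⁺]/K2 + [H⁺]²/(K1K2)) = 1 / (1 + 10^+0.77 + 10^-1.53)
   = 1 / (1 + 5.8884 + 0.029512) = 1/6.9179 = 0.1446
[CO3²⁻] = α₂ × DIC = 0.1446 × 2.03 = 0.2934 mmol/kg
Ksp = 10^(−6.30) = 5.012×10^-7
Ω = [Ca²⁺][CO3²⁻]/Ksp = (10.4×10^-3)(2.934×10^-4) / 5.012×10^-7 = 6.09

Ω = 6.09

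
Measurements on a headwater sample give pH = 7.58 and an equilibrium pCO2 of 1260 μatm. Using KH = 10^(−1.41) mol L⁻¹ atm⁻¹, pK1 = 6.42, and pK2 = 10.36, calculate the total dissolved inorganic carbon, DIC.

DIC = 0.759 mmol/L

[CO2*] = KH · pCO2 = 10^(−1.41) × 1260×10^-6 = 4.902×10^-5 mol/L
α₀ = 1/(1 + K1/[H⁺] + K1K2/[H⁺]²) = 1/(1 + 10^+1.16 + 10^-1.62) = 0.06461
DIC = [CO2*]/α₀ = 4.902×10^-5 / 0.06461 = 0.759 mmol/L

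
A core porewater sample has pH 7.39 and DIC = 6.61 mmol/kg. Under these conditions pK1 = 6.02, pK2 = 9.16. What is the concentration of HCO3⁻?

α₁ = 1 / (1 + [H⁺]/K1 + K2/[H⁺]) = 1 / (1 + 10^-1.37 + 10^-1.77)
   = 1 / (1 + 0.042658 + 0.016982) = 1/1.0596 = 0.9437
[HCO3⁻] = α₁ × DIC = 0.9437 × 6.61 = 6.24 mmol/kg

[HCO3⁻] = 6.24 mmol/kg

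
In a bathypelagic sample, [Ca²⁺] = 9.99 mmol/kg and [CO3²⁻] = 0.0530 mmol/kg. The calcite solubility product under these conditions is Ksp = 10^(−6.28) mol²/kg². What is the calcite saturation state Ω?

Ω = 1.01

Ksp = 10^(−6.28) = 5.248×10^-7
Ω = [Ca²⁺][CO3²⁻]/Ksp = (9.99×10^-3)(0.0530×10^-3) / 5.248×10^-7 = 1.01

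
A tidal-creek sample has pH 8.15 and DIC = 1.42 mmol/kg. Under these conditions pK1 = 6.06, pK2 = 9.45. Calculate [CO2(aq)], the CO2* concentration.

α₀ = 1 / (1 + K1/[H⁺] + K1K2/[H⁺]²) = 1 / (1 + 10^+2.09 + 10^+0.79)
   = 1 / (1 + 123.03 + 6.1660) = 1/130.19 = 0.007681
[CO2*] = α₀ × DIC = 0.007681 × 1.42 = 0.0109 mmol/kg = 10.9 μmol/kg

[CO2*] = 10.9 μmol/kg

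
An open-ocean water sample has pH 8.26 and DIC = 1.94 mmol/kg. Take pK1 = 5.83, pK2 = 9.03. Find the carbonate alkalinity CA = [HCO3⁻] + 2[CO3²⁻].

CA = 2.21 mmol/kg

CA = [HCO3⁻] + 2[CO3²⁻] = (α₁ + 2α₂)·DIC
At pH 8.26: [H⁺]/K1 = 10^-2.43 = 0.0037154, K2/[H⁺] = 10^-0.77 = 0.16982
α₁ = 1/(1 + 0.0037154 + 0.16982) = 1/1.1735 = 0.8521; α₂ = α₁·K2/[H⁺] = 0.1447
α₁ + 2α₂ = 1.1415
CA = 1.1415 × 1.94 = 2.21 mmol/kg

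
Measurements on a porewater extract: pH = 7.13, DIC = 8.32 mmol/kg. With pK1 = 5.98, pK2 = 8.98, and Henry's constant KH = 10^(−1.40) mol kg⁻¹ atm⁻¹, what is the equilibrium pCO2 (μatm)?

pCO2 = 1.36×10^4 μatm

α₀ = 1 / (1 + K1/[H⁺] + K1K2/[H⁺]²) = 1 / (1 + 10^+1.15 + 10^-0.70)
   = 1 / (1 + 14.125 + 0.19953) = 1/15.325 = 0.06525
[CO2*] = α₀ × DIC = 0.06525 × 8.32 = 0.5429 mmol/kg
pCO2 = [CO2*]/KH = 5.429×10^-4 / 3.981×10^-2 = 1.36×10^4 μatm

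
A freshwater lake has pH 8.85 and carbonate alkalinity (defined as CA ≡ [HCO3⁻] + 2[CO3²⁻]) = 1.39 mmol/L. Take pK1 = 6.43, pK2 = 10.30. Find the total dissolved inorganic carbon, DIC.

CA = [HCO3⁻] + 2[CO3²⁻] = (α₁ + 2α₂)·DIC
At pH 8.85: [H⁺]/K1 = 10^-2.42 = 0.0038019, K2/[H⁺] = 10^-1.45 = 0.035481
α₁ = 1/(1 + 0.0038019 + 0.035481) = 1/1.0393 = 0.9622; α₂ = α₁·K2/[H⁺] = 0.03414
α₁ + 2α₂ = 1.0305
DIC = CA / (α₁ + 2α₂) = 1.39 / 1.0305 = 1.35 mmol/L

DIC = 1.35 mmol/L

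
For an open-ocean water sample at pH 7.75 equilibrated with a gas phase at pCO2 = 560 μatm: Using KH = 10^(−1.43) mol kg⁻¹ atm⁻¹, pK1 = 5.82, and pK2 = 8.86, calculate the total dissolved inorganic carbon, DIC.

[CO2*] = KH · pCO2 = 10^(−1.43) × 560×10^-6 = 2.081×10^-5 mol/kg
α₀ = 1/(1 + K1/[H⁺] + K1K2/[H⁺]²) = 1/(1 + 10^+1.93 + 10^+0.82) = 0.01079
DIC = [CO2*]/α₀ = 2.081×10^-5 / 0.01079 = 1.93 mmol/kg

DIC = 1.93 mmol/kg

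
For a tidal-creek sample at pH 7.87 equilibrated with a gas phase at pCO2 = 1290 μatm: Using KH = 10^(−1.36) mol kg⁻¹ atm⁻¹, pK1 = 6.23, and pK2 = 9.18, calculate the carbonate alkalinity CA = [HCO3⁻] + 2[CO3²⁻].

CA = 2.70 mmol/kg

[CO2*] = KH · pCO2 = 10^(−1.36) × 1290×10^-6 = 5.631×10^-5 mol/kg
α₀ = 1/(1 + K1/[H⁺] + K1K2/[H⁺]²) = 1/(1 + 10^+1.64 + 10^+0.33) = 0.02137
DIC = [CO2*]/α₀ = 5.631×10^-5 / 0.02137 = 2.635 mmol/kg
CA = (α₁ + 2α₂)·DIC = (0.9329 + 2×0.04569) × 2.635 = 2.70 mmol/kg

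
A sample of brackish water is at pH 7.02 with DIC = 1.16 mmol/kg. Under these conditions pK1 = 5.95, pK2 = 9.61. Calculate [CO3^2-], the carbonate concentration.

[CO3²⁻] = 2.74 μmol/kg

α₂ = 1 / (1 + [H⁺]/K2 + [H⁺]²/(K1K2)) = 1 / (1 + 10^+2.59 + 10^+1.52)
   = 1 / (1 + 389.05 + 33.113) = 1/423.16 = 0.002363
[CO3²⁻] = α₂ × DIC = 0.002363 × 1.16 = 0.00274 mmol/kg = 2.74 μmol/kg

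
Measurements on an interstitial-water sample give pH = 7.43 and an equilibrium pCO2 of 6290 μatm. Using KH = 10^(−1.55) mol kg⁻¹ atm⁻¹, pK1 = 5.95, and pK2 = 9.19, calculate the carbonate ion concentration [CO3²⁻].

[CO2*] = KH · pCO2 = 10^(−1.55) × 6290×10^-6 = 1.773×10^-4 mol/kg
α₀ = 1/(1 + K1/[H⁺] + K1K2/[H⁺]²) = 1/(1 + 10^+1.48 + 10^-0.28) = 0.03152
DIC = [CO2*]/α₀ = 1.773×10^-4 / 0.03152 = 5.624 mmol/kg
[CO3²⁻] = α₂·DIC; α₂ = 0.01654, so [CO3²⁻] = 0.01654 × 5.624 = 0.0930 mmol/kg

[CO3²⁻] = 0.0930 mmol/kg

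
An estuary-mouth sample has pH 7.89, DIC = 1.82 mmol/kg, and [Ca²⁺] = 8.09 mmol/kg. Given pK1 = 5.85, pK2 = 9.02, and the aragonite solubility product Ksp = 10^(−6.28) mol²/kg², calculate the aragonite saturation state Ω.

Ω = 1.92

α₂ = 1 / (1 + [H⁺]/K2 + [H⁺]²/(K1K2)) = 1 / (1 + 10^+1.13 + 10^-0.91)
   = 1 / (1 + 13.490 + 0.12303) = 1/14.613 = 0.06843
[CO3²⁻] = α₂ × DIC = 0.06843 × 1.82 = 0.1245 mmol/kg
Ksp = 10^(−6.28) = 5.248×10^-7
Ω = [Ca²⁺][CO3²⁻]/Ksp = (8.09×10^-3)(1.245×10^-4) / 5.248×10^-7 = 1.92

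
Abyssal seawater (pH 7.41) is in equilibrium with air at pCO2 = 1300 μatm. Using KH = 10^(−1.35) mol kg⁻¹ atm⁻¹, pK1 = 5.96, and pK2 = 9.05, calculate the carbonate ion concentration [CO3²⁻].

[CO2*] = KH · pCO2 = 10^(−1.35) × 1300×10^-6 = 5.807×10^-5 mol/kg
α₀ = 1/(1 + K1/[H⁺] + K1K2/[H⁺]²) = 1/(1 + 10^+1.45 + 10^-0.19) = 0.03352
DIC = [CO2*]/α₀ = 5.807×10^-5 / 0.03352 = 1.732 mmol/kg
[CO3²⁻] = α₂·DIC; α₂ = 0.02164, so [CO3²⁻] = 0.02164 × 1.732 = 0.0375 mmol/kg

[CO3²⁻] = 0.0375 mmol/kg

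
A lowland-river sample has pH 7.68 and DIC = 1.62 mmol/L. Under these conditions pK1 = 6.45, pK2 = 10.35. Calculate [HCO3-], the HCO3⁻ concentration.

[HCO3⁻] = 1.53 mmol/L

α₁ = 1 / (1 + [H⁺]/K1 + K2/[H⁺]) = 1 / (1 + 10^-1.23 + 10^-2.67)
   = 1 / (1 + 0.058884 + 0.0021380) = 1/1.0610 = 0.9425
[HCO3⁻] = α₁ × DIC = 0.9425 × 1.62 = 1.53 mmol/L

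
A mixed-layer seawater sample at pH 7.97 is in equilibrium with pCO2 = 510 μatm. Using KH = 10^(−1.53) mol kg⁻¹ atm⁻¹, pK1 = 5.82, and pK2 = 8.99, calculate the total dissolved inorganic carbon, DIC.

DIC = 2.34 mmol/kg

[CO2*] = KH · pCO2 = 10^(−1.53) × 510×10^-6 = 1.505×10^-5 mol/kg
α₀ = 1/(1 + K1/[H⁺] + K1K2/[H⁺]²) = 1/(1 + 10^+2.15 + 10^+1.13) = 0.006421
DIC = [CO2*]/α₀ = 1.505×10^-5 / 0.006421 = 2.34 mmol/kg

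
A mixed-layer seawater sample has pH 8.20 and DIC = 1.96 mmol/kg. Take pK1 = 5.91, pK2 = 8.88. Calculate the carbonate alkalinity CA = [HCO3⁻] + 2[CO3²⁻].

CA = 2.29 mmol/kg

CA = [HCO3⁻] + 2[CO3²⁻] = (α₁ + 2α₂)·DIC
At pH 8.20: [H⁺]/K1 = 10^-2.29 = 0.0051286, K2/[H⁺] = 10^-0.68 = 0.20893
α₁ = 1/(1 + 0.0051286 + 0.20893) = 1/1.2141 = 0.8237; α₂ = α₁·K2/[H⁺] = 0.1721
α₁ + 2α₂ = 1.1679
CA = 1.1679 × 1.96 = 2.29 mmol/kg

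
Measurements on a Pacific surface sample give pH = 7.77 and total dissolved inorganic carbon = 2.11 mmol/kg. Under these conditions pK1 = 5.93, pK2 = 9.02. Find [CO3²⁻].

[CO3²⁻] = 0.111 mmol/kg

α₂ = 1 / (1 + [H⁺]/K2 + [H⁺]²/(K1K2)) = 1 / (1 + 10^+1.25 + 10^-0.59)
   = 1 / (1 + 17.783 + 0.25704) = 1/19.040 = 0.05252
[CO3²⁻] = α₂ × DIC = 0.05252 × 2.11 = 0.111 mmol/kg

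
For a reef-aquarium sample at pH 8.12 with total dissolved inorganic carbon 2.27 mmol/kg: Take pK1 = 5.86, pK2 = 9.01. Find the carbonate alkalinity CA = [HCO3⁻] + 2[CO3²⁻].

CA = 2.52 mmol/kg

CA = [HCO3⁻] + 2[CO3²⁻] = (α₁ + 2α₂)·DIC
At pH 8.12: [H⁺]/K1 = 10^-2.26 = 0.0054954, K2/[H⁺] = 10^-0.89 = 0.12882
α₁ = 1/(1 + 0.0054954 + 0.12882) = 1/1.1343 = 0.8816; α₂ = α₁·K2/[H⁺] = 0.1136
α₁ + 2α₂ = 1.1087
CA = 1.1087 × 2.27 = 2.52 mmol/kg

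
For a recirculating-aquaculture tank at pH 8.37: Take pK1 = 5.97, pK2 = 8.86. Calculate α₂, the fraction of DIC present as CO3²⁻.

α₂ = 1 / (1 + [H⁺]/K2 + [H⁺]²/(K1K2)) = 1 / (1 + 10^+0.49 + 10^-1.91)
   = 1 / (1 + 3.0903 + 0.012303) = 1/4.1026 = 0.2437

α₂ = 0.244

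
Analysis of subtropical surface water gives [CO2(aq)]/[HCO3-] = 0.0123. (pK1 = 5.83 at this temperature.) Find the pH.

From K1 = [H⁺][HCO3-]/[CO2(aq)]:  pH = pK1 − log₁₀([CO2(aq)]/[HCO3-])
log₁₀(0.0123) = -1.910
pH = 5.83 − (-1.910) = 7.74

pH = 7.74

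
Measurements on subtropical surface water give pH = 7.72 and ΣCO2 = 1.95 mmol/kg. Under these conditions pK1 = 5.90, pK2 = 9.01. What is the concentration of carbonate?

α₂ = 1 / (1 + [H⁺]/K2 + [H⁺]²/(K1K2)) = 1 / (1 + 10^+1.29 + 10^-0.53)
   = 1 / (1 + 19.498 + 0.29512) = 1/20.794 = 0.04809
[CO3²⁻] = α₂ × DIC = 0.04809 × 1.95 = 0.0938 mmol/kg

[CO3²⁻] = 0.0938 mmol/kg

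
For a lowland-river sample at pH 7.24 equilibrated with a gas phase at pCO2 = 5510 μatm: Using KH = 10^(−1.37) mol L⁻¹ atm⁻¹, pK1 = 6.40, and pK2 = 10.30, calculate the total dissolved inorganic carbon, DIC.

[CO2*] = KH · pCO2 = 10^(−1.37) × 5510×10^-6 = 2.350×10^-4 mol/L
α₀ = 1/(1 + K1/[H⁺] + K1K2/[H⁺]²) = 1/(1 + 10^+0.84 + 10^-2.22) = 0.1262
DIC = [CO2*]/α₀ = 2.350×10^-4 / 0.1262 = 1.86 mmol/L

DIC = 1.86 mmol/L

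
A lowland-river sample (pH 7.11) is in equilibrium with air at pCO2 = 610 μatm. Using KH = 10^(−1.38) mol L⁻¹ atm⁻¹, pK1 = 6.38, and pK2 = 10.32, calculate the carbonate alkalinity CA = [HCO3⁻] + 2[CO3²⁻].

CA = 0.137 mmol/L

[CO2*] = KH · pCO2 = 10^(−1.38) × 610×10^-6 = 2.543×10^-5 mol/L
α₀ = 1/(1 + K1/[H⁺] + K1K2/[H⁺]²) = 1/(1 + 10^+0.73 + 10^-2.48) = 0.1569
DIC = [CO2*]/α₀ = 2.543×10^-5 / 0.1569 = 0.1621 mmol/L
CA = (α₁ + 2α₂)·DIC = (0.8426 + 2×0.0005195) × 0.1621 = 0.137 mmol/L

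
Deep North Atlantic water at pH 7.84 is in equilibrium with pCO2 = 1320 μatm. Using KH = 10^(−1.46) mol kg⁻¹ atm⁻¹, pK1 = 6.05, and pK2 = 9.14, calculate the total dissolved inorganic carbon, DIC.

DIC = 3.01 mmol/kg

[CO2*] = KH · pCO2 = 10^(−1.46) × 1320×10^-6 = 4.577×10^-5 mol/kg
α₀ = 1/(1 + K1/[H⁺] + K1K2/[H⁺]²) = 1/(1 + 10^+1.79 + 10^+0.49) = 0.01521
DIC = [CO2*]/α₀ = 4.577×10^-5 / 0.01521 = 3.01 mmol/kg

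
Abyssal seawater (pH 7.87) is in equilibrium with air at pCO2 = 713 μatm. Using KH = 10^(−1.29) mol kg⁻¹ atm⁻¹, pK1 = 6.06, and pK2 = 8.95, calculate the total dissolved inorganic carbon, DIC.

[CO2*] = KH · pCO2 = 10^(−1.29) × 713×10^-6 = 3.657×10^-5 mol/kg
α₀ = 1/(1 + K1/[H⁺] + K1K2/[H⁺]²) = 1/(1 + 10^+1.81 + 10^+0.73) = 0.01410
DIC = [CO2*]/α₀ = 3.657×10^-5 / 0.01410 = 2.59 mmol/kg

DIC = 2.59 mmol/kg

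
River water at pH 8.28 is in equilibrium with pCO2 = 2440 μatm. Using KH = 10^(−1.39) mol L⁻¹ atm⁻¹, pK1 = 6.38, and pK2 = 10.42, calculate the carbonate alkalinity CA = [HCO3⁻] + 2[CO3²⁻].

[CO2*] = KH · pCO2 = 10^(−1.39) × 2440×10^-6 = 9.940×10^-5 mol/L
α₀ = 1/(1 + K1/[H⁺] + K1K2/[H⁺]²) = 1/(1 + 10^+1.90 + 10^-0.24) = 0.01234
DIC = [CO2*]/α₀ = 9.940×10^-5 / 0.01234 = 8.052 mmol/L
CA = (α₁ + 2α₂)·DIC = (0.9806 + 2×0.007103) × 8.052 = 8.01 mmol/L

CA = 8.01 mmol/L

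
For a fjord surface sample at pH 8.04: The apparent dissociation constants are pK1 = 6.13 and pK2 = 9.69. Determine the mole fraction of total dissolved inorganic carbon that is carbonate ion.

α₂ = 1 / (1 + [H⁺]/K2 + [H⁺]²/(K1K2)) = 1 / (1 + 10^+1.65 + 10^-0.26)
   = 1 / (1 + 44.668 + 0.54954) = 1/46.218 = 0.02164

α₂ = 0.0216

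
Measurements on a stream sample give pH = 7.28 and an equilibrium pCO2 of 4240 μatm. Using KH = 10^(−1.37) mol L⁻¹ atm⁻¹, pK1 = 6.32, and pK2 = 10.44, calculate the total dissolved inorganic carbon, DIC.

DIC = 1.83 mmol/L

[CO2*] = KH · pCO2 = 10^(−1.37) × 4240×10^-6 = 1.809×10^-4 mol/L
α₀ = 1/(1 + K1/[H⁺] + K1K2/[H⁺]²) = 1/(1 + 10^+0.96 + 10^-2.20) = 0.09875
DIC = [CO2*]/α₀ = 1.809×10^-4 / 0.09875 = 1.83 mmol/L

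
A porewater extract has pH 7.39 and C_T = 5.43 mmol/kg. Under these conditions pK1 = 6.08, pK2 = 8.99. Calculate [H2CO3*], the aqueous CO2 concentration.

[CO2*] = 0.248 mmol/kg

α₀ = 1 / (1 + K1/[H⁺] + K1K2/[H⁺]²) = 1 / (1 + 10^+1.31 + 10^-0.29)
   = 1 / (1 + 20.417 + 0.51286) = 1/21.930 = 0.04560
[CO2*] = α₀ × DIC = 0.04560 × 5.43 = 0.248 mmol/kg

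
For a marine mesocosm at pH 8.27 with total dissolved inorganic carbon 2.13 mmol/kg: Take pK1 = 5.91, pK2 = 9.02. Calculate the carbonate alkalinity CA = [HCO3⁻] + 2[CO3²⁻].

CA = 2.44 mmol/kg

CA = [HCO3⁻] + 2[CO3²⁻] = (α₁ + 2α₂)·DIC
At pH 8.27: [H⁺]/K1 = 10^-2.36 = 0.0043652, K2/[H⁺] = 10^-0.75 = 0.17783
α₁ = 1/(1 + 0.0043652 + 0.17783) = 1/1.1822 = 0.8459; α₂ = α₁·K2/[H⁺] = 0.1504
α₁ + 2α₂ = 1.1467
CA = 1.1467 × 2.13 = 2.44 mmol/kg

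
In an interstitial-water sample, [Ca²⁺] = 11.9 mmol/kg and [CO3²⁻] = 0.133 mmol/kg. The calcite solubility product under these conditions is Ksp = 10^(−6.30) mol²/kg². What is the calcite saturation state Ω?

Ksp = 10^(−6.30) = 5.012×10^-7
Ω = [Ca²⁺][CO3²⁻]/Ksp = (11.9×10^-3)(0.133×10^-3) / 5.012×10^-7 = 3.16

Ω = 3.16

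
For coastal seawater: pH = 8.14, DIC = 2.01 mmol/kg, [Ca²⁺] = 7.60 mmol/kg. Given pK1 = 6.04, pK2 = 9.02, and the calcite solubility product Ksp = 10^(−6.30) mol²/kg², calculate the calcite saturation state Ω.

Ω = 3.53

α₂ = 1 / (1 + [H⁺]/K2 + [H⁺]²/(K1K2)) = 1 / (1 + 10^+0.88 + 10^-1.22)
   = 1 / (1 + 7.5858 + 0.060256) = 1/8.6460 = 0.1157
[CO3²⁻] = α₂ × DIC = 0.1157 × 2.01 = 0.2325 mmol/kg
Ksp = 10^(−6.30) = 5.012×10^-7
Ω = [Ca²⁺][CO3²⁻]/Ksp = (7.60×10^-3)(2.325×10^-4) / 5.012×10^-7 = 3.53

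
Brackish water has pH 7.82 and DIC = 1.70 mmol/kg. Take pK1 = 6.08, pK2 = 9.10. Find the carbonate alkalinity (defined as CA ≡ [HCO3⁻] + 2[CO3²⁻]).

CA = [HCO3⁻] + 2[CO3²⁻] = (α₁ + 2α₂)·DIC
At pH 7.82: [H⁺]/K1 = 10^-1.74 = 0.018197, K2/[H⁺] = 10^-1.28 = 0.052481
α₁ = 1/(1 + 0.018197 + 0.052481) = 1/1.0707 = 0.9340; α₂ = α₁·K2/[H⁺] = 0.04902
α₁ + 2α₂ = 1.0320
CA = 1.0320 × 1.70 = 1.75 mmol/kg

CA = 1.75 mmol/kg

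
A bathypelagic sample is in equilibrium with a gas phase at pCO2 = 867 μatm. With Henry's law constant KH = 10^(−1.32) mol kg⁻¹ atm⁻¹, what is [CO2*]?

KH = 10^(−1.32) = 4.786×10^-2 mol kg⁻¹ atm⁻¹
[CO2*] = KH · pCO2 = 4.786×10^-2 × 867×10^-6 atm = 4.15×10^-5 mol/kg

[CO2*] = 41.5 μmol/kg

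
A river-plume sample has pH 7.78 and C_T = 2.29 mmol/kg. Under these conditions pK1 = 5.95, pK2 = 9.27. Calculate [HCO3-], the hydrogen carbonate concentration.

α₁ = 1 / (1 + [H⁺]/K1 + K2/[H⁺]) = 1 / (1 + 10^-1.83 + 10^-1.49)
   = 1 / (1 + 0.014791 + 0.032359) = 1/1.0472 = 0.9550
[HCO3⁻] = α₁ × DIC = 0.9550 × 2.29 = 2.19 mmol/kg

[HCO3⁻] = 2.19 mmol/kg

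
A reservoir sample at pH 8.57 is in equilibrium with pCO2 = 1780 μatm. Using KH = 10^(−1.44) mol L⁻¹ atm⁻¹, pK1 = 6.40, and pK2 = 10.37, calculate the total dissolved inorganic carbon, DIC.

[CO2*] = KH · pCO2 = 10^(−1.44) × 1780×10^-6 = 6.463×10^-5 mol/L
α₀ = 1/(1 + K1/[H⁺] + K1K2/[H⁺]²) = 1/(1 + 10^+2.17 + 10^+0.37) = 0.006611
DIC = [CO2*]/α₀ = 6.463×10^-5 / 0.006611 = 9.78 mmol/L

DIC = 9.78 mmol/L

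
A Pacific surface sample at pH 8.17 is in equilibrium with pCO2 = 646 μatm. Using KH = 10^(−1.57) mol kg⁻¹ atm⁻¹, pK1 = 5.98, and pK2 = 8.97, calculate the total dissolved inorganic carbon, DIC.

DIC = 3.14 mmol/kg

[CO2*] = KH · pCO2 = 10^(−1.57) × 646×10^-6 = 1.739×10^-5 mol/kg
α₀ = 1/(1 + K1/[H⁺] + K1K2/[H⁺]²) = 1/(1 + 10^+2.19 + 10^+1.39) = 0.005542
DIC = [CO2*]/α₀ = 1.739×10^-5 / 0.005542 = 3.14 mmol/kg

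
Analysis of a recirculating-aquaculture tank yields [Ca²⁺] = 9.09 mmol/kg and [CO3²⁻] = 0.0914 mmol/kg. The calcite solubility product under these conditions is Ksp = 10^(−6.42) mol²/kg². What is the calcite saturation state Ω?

Ω = 2.19

Ksp = 10^(−6.42) = 3.802×10^-7
Ω = [Ca²⁺][CO3²⁻]/Ksp = (9.09×10^-3)(0.0914×10^-3) / 3.802×10^-7 = 2.19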